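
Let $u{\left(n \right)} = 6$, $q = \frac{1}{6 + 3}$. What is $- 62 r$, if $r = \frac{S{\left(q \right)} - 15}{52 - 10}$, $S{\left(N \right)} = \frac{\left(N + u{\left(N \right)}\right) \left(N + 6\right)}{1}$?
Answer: $- \frac{56110}{1701} \approx -32.986$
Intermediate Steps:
$q = \frac{1}{9} \approx 0.11111$
$S{\left(N \right)} = \left(6 + N\right)^{2}$ ($S{\left(N \right)} = \frac{\left(N + 6\right) \left(N + 6\right)}{1} = \left(6 + N\right) \left(6 + N\right) 1 = \left(6 + N\right)^{2} \cdot 1 = \left(6 + N\right)^{2}$)
$r = \frac{905}{1701}$ ($r = \frac{\left(36 + \left(\frac{1}{9}\right)^{2} + 12 \cdot \frac{1}{9}\right) - 15}{52 - 10} = \frac{\left(36 + \frac{1}{81} + \frac{4}{3}\right) - 15}{42} = \left(\frac{3025}{81} - 15\right) \frac{1}{42} = \frac{1810}{81} \cdot \frac{1}{42} = \frac{905}{1701} \approx 0.53204$)
$- 62 r = \left(-62\right) \frac{905}{1701} = - \frac{56110}{1701}$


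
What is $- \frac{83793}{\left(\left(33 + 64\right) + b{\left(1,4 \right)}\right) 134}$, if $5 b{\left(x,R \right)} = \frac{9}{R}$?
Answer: $- \frac{837930}{130583} \approx -6.4168$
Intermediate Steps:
$b{\left(x,R \right)} = \frac{9}{5 R}$ ($b{\left(x,R \right)} = \frac{9 \frac{1}{R}}{5} = \frac{9}{5 R}$)
$- \frac{83793}{\left(\left(33 + 64\right) + b{\left(1,4 \right)}\right) 134} = - \frac{83793}{\left(\left(33 + 64\right) + \frac{9}{5 \cdot 4}\right) 134} = - \frac{83793}{\left(97 + \frac{9}{5} \cdot \frac{1}{4}\right) 134} = - \frac{83793}{\left(97 + \frac{9}{20}\right) 134} = - \frac{83793}{\frac{1949}{20} \cdot 134} = - \frac{83793}{\frac{130583}{10}} = \left(-83793\right) \frac{10}{130583} = - \frac{837930}{130583}$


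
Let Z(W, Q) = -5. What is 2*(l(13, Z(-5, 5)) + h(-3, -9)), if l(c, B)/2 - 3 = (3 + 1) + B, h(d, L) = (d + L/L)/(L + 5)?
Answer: 9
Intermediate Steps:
h(d, L) = (1 + d)/(5 + L) (h(d, L) = (d + 1)/(5 + L) = (1 + d)/(5 + L))
l(c, B) = 14 + 2*B (l(c, B) = 6 + 2*((3 + 1) + B) = 6 + 2*(4 + B) = 6 + (8 + 2*B) = 14 + 2*B)
2*(l(13, Z(-5, 5)) + h(-3, -9)) = 2*((14 + 2*(-5)) + (1 - 3)/(5 - 9)) = 2*((14 - 10) - 2/(-4)) = 2*(4 - ¼*(-2)) = 2*(4 + ½) = 2*(9/2) = 9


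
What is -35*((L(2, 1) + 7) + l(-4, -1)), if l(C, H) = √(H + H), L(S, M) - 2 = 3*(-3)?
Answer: -35*I*√2 ≈ -49.497*I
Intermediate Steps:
L(S, M) = -7 (L(S, M) = 2 + 3*(-3) = 2 - 9 = -7)
l(C, H) = √2*√H (l(C, H) = √(2*H) = √2*√H)
-35*((L(2, 1) + 7) + l(-4, -1)) = -35*((-7 + 7) + √2*√(-1)) = -35*(0 + √2*I) = -35*(0 + I*√2) = -35*I*√2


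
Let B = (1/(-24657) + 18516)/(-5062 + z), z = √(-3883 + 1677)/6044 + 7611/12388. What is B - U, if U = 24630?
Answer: -5451792562091221630001978343350/221314775849694315324267303 - 26466363483173039956*I*√2206/221314775849694315324267303 ≈ -24634.0 - 5.6168e-6*I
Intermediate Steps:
z = 7611/12388 + I*√2206/6044 (z = √(-2206)*(1/6044) + 7611*(1/12388) = (I*√2206)*(1/6044) + 7611/12388 = I*√2206/6044 + 7611/12388 = 7611/12388 + I*√2206/6044 ≈ 0.61438 + 0.007771*I)
B = 456549011/(24657*(-62700445/12388 + I*√2206/6044)) (B = (1/(-24657) + 18516)/(-5062 + (7611/12388 + I*√2206/6044)) = (-1/24657 + 18516)/(-62700445/12388 + I*√2206/6044) = 456549011/(24657*(-62700445/12388 + I*√2206/6044)) ≈ -3.6583 - 5.6168e-6*I)
B - U = (-809632913250643565274670460/221314775849694315324267303 - 26466363483173039956*I*√2206/221314775849694315324267303) - 1*24630 = (-809632913250643565274670460/221314775849694315324267303 - 26466363483173039956*I*√2206/221314775849694315324267303) - 24630 = -5451792562091221630001978343350/221314775849694315324267303 - 26466363483173039956*I*√2206/221314775849694315324267303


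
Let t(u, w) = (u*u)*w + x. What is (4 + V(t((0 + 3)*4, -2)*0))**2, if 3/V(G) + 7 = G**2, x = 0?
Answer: 625/49 ≈ 12.755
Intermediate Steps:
t(u, w) = w*u**2 (t(u, w) = (u*u)*w + 0 = u**2*w + 0 = w*u**2 + 0 = w*u**2)
V(G) = 3/(-7 + G**2)
(4 + V(t((0 + 3)*4, -2)*0))**2 = (4 + 3/(-7 + (-2*16*(0 + 3)**2*0)**2))**2 = (4 + 3/(-7 + (-2*(3*4)**2*0)**2))**2 = (4 + 3/(-7 + (-2*12**2*0)**2))**2 = (4 + 3/(-7 + (-2*144*0)**2))**2 = (4 + 3/(-7 + (-288*0)**2))**2 = (4 + 3/(-7 + 0**2))**2 = (4 + 3/(-7 + 0))**2 = (4 + 3/(-7))**2 = (4 + 3*(-1/7))**2 = (4 - 3/7)**2 = (25/7)**2 = 625/49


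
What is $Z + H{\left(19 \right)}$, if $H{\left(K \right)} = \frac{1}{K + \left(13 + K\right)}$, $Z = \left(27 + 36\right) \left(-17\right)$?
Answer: $- \frac{54620}{51} \approx -1071.0$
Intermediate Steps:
$Z = -1071$ ($Z = 63 \left(-17\right) = -1071$)
$H{\left(K \right)} = \frac{1}{13 + 2 K}$
$Z + H{\left(19 \right)} = -1071 + \frac{1}{13 + 2 \cdot 19} = -1071 + \frac{1}{13 + 38} = -1071 + \frac{1}{51} = - \frac{54620}{51}$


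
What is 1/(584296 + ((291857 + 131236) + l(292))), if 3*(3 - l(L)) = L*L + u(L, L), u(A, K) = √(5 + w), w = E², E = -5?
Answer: 4405368/4312726047857 + 3*√30/8625452095714 ≈ 1.0215e-6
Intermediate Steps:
w = 25 (w = (-5)² = 25)
u(A, K) = √30 (u(A, K) = √(5 + 25) = √30)
l(L) = 3 - √30/3 - L²/3 (l(L) = 3 - (L*L + √30)/3 = 3 - (L² + √30)/3 = 3 - (√30 + L²)/3 = 3 + (-√30/3 - L²/3) = 3 - √30/3 - L²/3)
1/(584296 + ((291857 + 131236) + l(292))) = 1/(584296 + ((291857 + 131236) + (3 - √30/3 - ⅓*292²))) = 1/(584296 + (423093 + (3 - √30/3 - ⅓*85264))) = 1/(584296 + (423093 + (3 - √30/3 - 85264/3))) = 1/(584296 + (423093 + (-85255/3 - √30/3))) = 1/(584296 + (1184024/3 - √30/3)) = 1/(2936912/3 - √30/3)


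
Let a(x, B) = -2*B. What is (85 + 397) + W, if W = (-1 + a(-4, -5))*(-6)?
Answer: 428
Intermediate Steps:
W = -54 (W = (-1 - 2*(-5))*(-6) = (-1 + 10)*(-6) = 9*(-6) = -54)
(85 + 397) + W = (85 + 397) - 54 = 482 - 54 = 428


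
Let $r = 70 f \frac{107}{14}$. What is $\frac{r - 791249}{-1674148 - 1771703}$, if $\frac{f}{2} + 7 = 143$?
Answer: $\frac{215243}{1148617} \approx 0.18739$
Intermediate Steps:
$f = 272$ ($f = -14 + 2 \cdot 143 = -14 + 286 = 272$)
$r = 145520$ ($r = 70 \cdot 272 \cdot \frac{107}{14} = 19040 \cdot 107 \cdot \frac{1}{14} = 19040 \cdot \frac{107}{14} = 145520$)
$\frac{r - 791249}{-1674148 - 1771703} = \frac{145520 - 791249}{-1674148 - 1771703} = - \frac{645729}{-3445851} = \left(-645729\right) \left(- \frac{1}{3445851}\right) = \frac{215243}{1148617}$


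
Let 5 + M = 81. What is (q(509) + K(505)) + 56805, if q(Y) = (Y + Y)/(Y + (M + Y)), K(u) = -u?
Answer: 30796609/547 ≈ 56301.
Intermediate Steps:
M = 76 (M = -5 + 81 = 76)
q(Y) = 2*Y/(76 + 2*Y) (q(Y) = (Y + Y)/(Y + (76 + Y)) = (2*Y)/(76 + 2*Y) = 2*Y/(76 + 2*Y))
(q(509) + K(505)) + 56805 = (509/(38 + 509) - 1*505) + 56805 = (509/547 - 505) + 56805 = -275726/547 + 56805 = 30796609/547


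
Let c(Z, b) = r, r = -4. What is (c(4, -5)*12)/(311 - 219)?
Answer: -12/23 ≈ -0.52174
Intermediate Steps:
c(Z, b) = -4
(c(4, -5)*12)/(311 - 219) = (-4*12)/(311 - 219) = -48/92 = -48*1/92 = -12/23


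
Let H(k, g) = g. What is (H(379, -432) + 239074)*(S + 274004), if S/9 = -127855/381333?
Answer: 8311552175162318/127111 ≈ 6.5388e+10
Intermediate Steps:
S = -383565/127111 (S = 9*(-127855/381333) = -383565/127111 ≈ -3.0176)
(H(379, -432) + 239074)*(S + 274004) = (-432 + 239074)*(-383565/127111 + 274004) = 238642*(34828538879/127111) = 8311552175162318/127111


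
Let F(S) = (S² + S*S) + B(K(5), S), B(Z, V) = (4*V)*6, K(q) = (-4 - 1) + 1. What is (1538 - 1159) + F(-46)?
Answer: 3507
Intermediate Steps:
K(q) = -4 (K(q) = -5 + 1 = -4)
B(Z, V) = 24*V
F(S) = 2*S² + 24*S (F(S) = (S² + S*S) + 24*S = (S² + S²) + 24*S = 2*S² + 24*S)
(1538 - 1159) + F(-46) = (1538 - 1159) + 2*(-46)*(12 - 46) = 379 + 2*(-46)*(-34) = 379 + 3128 = 3507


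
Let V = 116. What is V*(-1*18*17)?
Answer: -35496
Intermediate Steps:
V*(-1*18*17) = 116*(-1*18*17) = 116*(-18*17) = 116*(-306) = -35496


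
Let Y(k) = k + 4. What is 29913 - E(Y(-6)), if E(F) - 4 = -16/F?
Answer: 29901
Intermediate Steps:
Y(k) = 4 + k
E(F) = 4 - 16/F
29913 - E(Y(-6)) = 29913 - (4 - 16/(4 - 6)) = 29913 - (4 - 16/(-2)) = 29913 - (4 - 16*(-½)) = 29913 - (4 + 8) = 29913 - 1*12 = 29913 - 12 = 29901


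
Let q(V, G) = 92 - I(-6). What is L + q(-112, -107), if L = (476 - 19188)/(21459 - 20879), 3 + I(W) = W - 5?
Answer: 10692/145 ≈ 73.738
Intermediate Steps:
I(W) = -8 + W (I(W) = -3 + (W - 5) = -3 + (-5 + W) = -8 + W)
q(V, G) = 106 (q(V, G) = 92 - (-8 - 6) = 92 - 1*(-14) = 92 + 14 = 106)
L = -4678/145 (L = -18712/580 = -18712*1/580 = -4678/145 ≈ -32.262)
L + q(-112, -107) = -4678/145 + 106 = 10692/145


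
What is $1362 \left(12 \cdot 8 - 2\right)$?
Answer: $128028$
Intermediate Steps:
$1362 \left(12 \cdot 8 - 2\right) = 1362 \left(96 - 2\right) = 1362 \cdot 94 = 128028$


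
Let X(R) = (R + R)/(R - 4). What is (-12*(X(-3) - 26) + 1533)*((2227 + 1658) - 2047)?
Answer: 23605434/7 ≈ 3.3722e+6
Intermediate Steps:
X(R) = 2*R/(-4 + R) (X(R) = (2*R)/(-4 + R) = 2*R/(-4 + R))
(-12*(X(-3) - 26) + 1533)*((2227 + 1658) - 2047) = (-12*(2*(-3)/(-4 - 3) - 26) + 1533)*((2227 + 1658) - 2047) = (-12*(2*(-3)/(-7) - 26) + 1533)*(3885 - 2047) = (-12*(2*(-3)*(-⅐) - 26) + 1533)*1838 = (-12*(6/7 - 26) + 1533)*1838 = (-12*(-176/7) + 1533)*1838 = (2112/7 + 1533)*1838 = (12843/7)*1838 = 23605434/7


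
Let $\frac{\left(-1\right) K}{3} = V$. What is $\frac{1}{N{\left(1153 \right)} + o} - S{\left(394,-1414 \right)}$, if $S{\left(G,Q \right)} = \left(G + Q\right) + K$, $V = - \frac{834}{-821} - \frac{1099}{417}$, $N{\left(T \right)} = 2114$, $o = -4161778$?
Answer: $\frac{481884091974537}{474696696016} \approx 1015.1$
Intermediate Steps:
$V = - \frac{554501}{342357}$ ($V = \left(-834\right) \left(- \frac{1}{821}\right) - \frac{1099}{417} = \frac{834}{821} - \frac{1099}{417} = - \frac{554501}{342357} \approx -1.6197$)
$K = \frac{554501}{114119}$ ($K = \left(-3\right) \left(- \frac{554501}{342357}\right) = \frac{554501}{114119} \approx 4.859$)
$S{\left(G,Q \right)} = \frac{554501}{114119} + G + Q$ ($S{\left(G,Q \right)} = \left(G + Q\right) + \frac{554501}{114119} = \frac{554501}{114119} + G + Q$)
$\frac{1}{N{\left(1153 \right)} + o} - S{\left(394,-1414 \right)} = \frac{1}{2114 - 4161778} - \left(\frac{554501}{114119} + 394 - 1414\right) = \frac{1}{-4159664} - - \frac{115846879}{114119} = - \frac{1}{4159664} + \frac{115846879}{114119} = \frac{481884091974537}{474696696016}$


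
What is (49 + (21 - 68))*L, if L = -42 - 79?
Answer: -242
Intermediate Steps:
L = -121
(49 + (21 - 68))*L = (49 + (21 - 68))*(-121) = (49 - 47)*(-121) = 2*(-121) = -242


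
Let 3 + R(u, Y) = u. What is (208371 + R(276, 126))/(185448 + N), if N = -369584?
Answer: -52161/46034 ≈ -1.1331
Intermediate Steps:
R(u, Y) = -3 + u
(208371 + R(276, 126))/(185448 + N) = (208371 + (-3 + 276))/(185448 - 369584) = (208371 + 273)/(-184136) = 208644*(-1/184136) = -52161/46034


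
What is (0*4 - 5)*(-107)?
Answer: 535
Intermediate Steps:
(0*4 - 5)*(-107) = (0 - 5)*(-107) = -5*(-107) = 535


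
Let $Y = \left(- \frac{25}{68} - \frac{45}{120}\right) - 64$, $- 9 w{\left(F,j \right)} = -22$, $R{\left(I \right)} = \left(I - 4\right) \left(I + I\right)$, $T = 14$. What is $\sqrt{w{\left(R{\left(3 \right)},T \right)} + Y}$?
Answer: $\frac{i \sqrt{2592602}}{204} \approx 7.8929 i$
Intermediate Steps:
$R{\left(I \right)} = 2 I \left(-4 + I\right)$ ($R{\left(I \right)} = \left(-4 + I\right) 2 I = 2 I \left(-4 + I\right)$)
$w{\left(F,j \right)} = \frac{22}{9}$ ($w{\left(F,j \right)} = \left(- \frac{1}{9}\right) \left(-22\right) = \frac{22}{9}$)
$Y = - \frac{8805}{136}$ ($Y = \left(\left(-25\right) \frac{1}{68} - \frac{3}{8}\right) - 64 = \left(- \frac{25}{68} - \frac{3}{8}\right) - 64 = - \frac{101}{136} - 64 = - \frac{8805}{136} \approx -64.743$)
$\sqrt{w{\left(R{\left(3 \right)},T \right)} + Y} = \sqrt{\frac{22}{9} - \frac{8805}{136}} = \sqrt{- \frac{76253}{1224}} = \frac{i \sqrt{2592602}}{204}$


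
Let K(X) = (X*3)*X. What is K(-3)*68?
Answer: 1836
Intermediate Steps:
K(X) = 3*X² (K(X) = (3*X)*X = 3*X²)
K(-3)*68 = (3*(-3)²)*68 = (3*9)*68 = 27*68 = 1836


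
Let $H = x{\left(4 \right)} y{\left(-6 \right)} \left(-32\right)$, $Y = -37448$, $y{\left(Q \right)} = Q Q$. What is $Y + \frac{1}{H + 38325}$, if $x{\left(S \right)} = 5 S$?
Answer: $- \frac{572392679}{15285} \approx -37448.0$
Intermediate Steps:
$y{\left(Q \right)} = Q^{2}$
$H = -23040$ ($H = 5 \cdot 4 \left(-6\right)^{2} \left(-32\right) = 20 \cdot 36 \left(-32\right) = 720 \left(-32\right) = -23040$)
$Y + \frac{1}{H + 38325} = -37448 + \frac{1}{-23040 + 38325} = -37448 + \frac{1}{15285} = - \frac{572392679}{15285}$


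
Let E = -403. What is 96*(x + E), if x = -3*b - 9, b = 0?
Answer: -39552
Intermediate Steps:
x = -9 (x = -3*0 - 9 = 0 - 9 = -9)
96*(x + E) = 96*(-9 - 403) = 96*(-412) = -39552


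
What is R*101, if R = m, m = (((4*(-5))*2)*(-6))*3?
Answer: 72720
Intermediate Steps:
m = 720 (m = (-20*2*(-6))*3 = -40*(-6)*3 = 240*3 = 720)
R = 720
R*101 = 720*101 = 72720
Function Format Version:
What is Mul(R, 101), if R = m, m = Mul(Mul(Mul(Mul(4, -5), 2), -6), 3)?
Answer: 72720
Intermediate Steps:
m = 720 (m = Mul(Mul(Mul(-20, 2), -6), 3) = Mul(Mul(-40, -6), 3) = Mul(240, 3) = 720)
R = 720
Mul(R, 101) = Mul(720, 101) = 72720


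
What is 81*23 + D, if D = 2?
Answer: 1865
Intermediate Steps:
81*23 + D = 81*23 + 2 = 1863 + 2 = 1865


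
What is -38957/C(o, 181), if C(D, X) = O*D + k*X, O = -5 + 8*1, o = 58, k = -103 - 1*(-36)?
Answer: 38957/11953 ≈ 3.2592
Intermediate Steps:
k = -67 (k = -103 + 36 = -67)
O = 3 (O = -5 + 8 = 3)
C(D, X) = -67*X + 3*D (C(D, X) = 3*D - 67*X = -67*X + 3*D)
-38957/C(o, 181) = -38957/(-67*181 + 3*58) = -38957/(-12127 + 174) = -38957/(-11953) = -38957*(-1/11953) = 38957/11953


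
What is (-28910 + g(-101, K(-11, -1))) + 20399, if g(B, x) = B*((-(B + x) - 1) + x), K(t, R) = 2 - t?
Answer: -18611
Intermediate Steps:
g(B, x) = B*(-1 - B) (g(B, x) = B*(((-B - x) - 1) + x) = B*((-1 - B - x) + x) = B*(-1 - B))
(-28910 + g(-101, K(-11, -1))) + 20399 = (-28910 - 1*(-101)*(1 - 101)) + 20399 = (-28910 - 1*(-101)*(-100)) + 20399 = (-28910 - 10100) + 20399 = -39010 + 20399 = -18611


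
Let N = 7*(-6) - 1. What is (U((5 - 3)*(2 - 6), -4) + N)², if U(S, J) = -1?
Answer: 1936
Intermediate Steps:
N = -43 (N = -42 - 1 = -43)
(U((5 - 3)*(2 - 6), -4) + N)² = (-1 - 43)² = (-44)² = 1936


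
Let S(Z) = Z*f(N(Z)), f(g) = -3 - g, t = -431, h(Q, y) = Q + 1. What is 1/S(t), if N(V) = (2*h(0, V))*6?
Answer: 1/6465 ≈ 0.00015468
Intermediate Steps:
h(Q, y) = 1 + Q
N(V) = 12 (N(V) = (2*(1 + 0))*6 = (2*1)*6 = 2*6 = 12)
S(Z) = -15*Z (S(Z) = Z*(-3 - 1*12) = Z*(-3 - 12) = Z*(-15) = -15*Z)
1/S(t) = 1/(-15*(-431)) = 1/6465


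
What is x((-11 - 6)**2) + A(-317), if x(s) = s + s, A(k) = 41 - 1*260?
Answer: 359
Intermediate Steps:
A(k) = -219 (A(k) = 41 - 260 = -219)
x(s) = 2*s
x((-11 - 6)**2) + A(-317) = 2*(-11 - 6)**2 - 219 = 2*(-17)**2 - 219 = 2*289 - 219 = 578 - 219 = 359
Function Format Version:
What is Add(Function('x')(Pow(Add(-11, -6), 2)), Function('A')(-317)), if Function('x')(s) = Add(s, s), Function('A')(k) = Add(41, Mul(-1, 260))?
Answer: 359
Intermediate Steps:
Function('A')(k) = -219 (Function('A')(k) = Add(41, -260) = -219)
Function('x')(s) = Mul(2, s)
Add(Function('x')(Pow(Add(-11, -6), 2)), Function('A')(-317)) = Add(Mul(2, Pow(Add(-11, -6), 2)), -219) = Add(Mul(2, Pow(-17, 2)), -219) = Add(Mul(2, 289), -219) = Add(578, -219) = 359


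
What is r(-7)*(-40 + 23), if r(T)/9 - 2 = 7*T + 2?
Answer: 6885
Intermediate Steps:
r(T) = 36 + 63*T (r(T) = 18 + 9*(7*T + 2) = 18 + 9*(2 + 7*T) = 18 + (18 + 63*T) = 36 + 63*T)
r(-7)*(-40 + 23) = (36 + 63*(-7))*(-40 + 23) = (36 - 441)*(-17) = -405*(-17) = 6885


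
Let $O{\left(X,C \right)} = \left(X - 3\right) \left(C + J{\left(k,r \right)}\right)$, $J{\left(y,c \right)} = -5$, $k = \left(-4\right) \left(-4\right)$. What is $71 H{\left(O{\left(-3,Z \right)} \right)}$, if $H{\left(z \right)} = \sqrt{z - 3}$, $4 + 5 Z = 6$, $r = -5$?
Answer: $\frac{71 \sqrt{615}}{5} \approx 352.15$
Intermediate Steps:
$k = 16$
$Z = \frac{2}{5}$ ($Z = - \frac{4}{5} + \frac{1}{5} \cdot 6 = - \frac{4}{5} + \frac{6}{5} = \frac{2}{5} \approx 0.4$)
$O{\left(X,C \right)} = \left(-5 + C\right) \left(-3 + X\right)$ ($O{\left(X,C \right)} = \left(X - 3\right) \left(C - 5\right) = \left(-3 + X\right) \left(-5 + C\right) = \left(-5 + C\right) \left(-3 + X\right)$)
$H{\left(z \right)} = \sqrt{-3 + z}$
$71 H{\left(O{\left(-3,Z \right)} \right)} = 71 \sqrt{-3 + \left(15 - -15 - \frac{6}{5} + \frac{2}{5} \left(-3\right)\right)} = 71 \sqrt{-3 + \left(15 + 15 - \frac{6}{5} - \frac{6}{5}\right)} = 71 \sqrt{-3 + \frac{138}{5}} = 71 \sqrt{\frac{123}{5}} = 71 \frac{\sqrt{615}}{5} = \frac{71 \sqrt{615}}{5}$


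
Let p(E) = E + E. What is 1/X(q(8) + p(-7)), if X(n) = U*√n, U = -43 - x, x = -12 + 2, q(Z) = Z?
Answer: I*√6/198 ≈ 0.012371*I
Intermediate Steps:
x = -10
U = -33 (U = -43 - 1*(-10) = -43 + 10 = -33)
p(E) = 2*E
X(n) = -33*√n
1/X(q(8) + p(-7)) = 1/(-33*√(8 + 2*(-7))) = 1/(-33*√(8 - 14)) = 1/(-33*I*√6) = I*√6/198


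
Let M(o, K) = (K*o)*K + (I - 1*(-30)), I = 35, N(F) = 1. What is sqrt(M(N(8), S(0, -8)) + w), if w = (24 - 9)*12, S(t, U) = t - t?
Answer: 7*sqrt(5) ≈ 15.652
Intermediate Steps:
S(t, U) = 0
w = 180 (w = 15*12 = 180)
M(o, K) = 65 + o*K**2 (M(o, K) = (K*o)*K + (35 - 1*(-30)) = o*K**2 + (35 + 30) = o*K**2 + 65 = 65 + o*K**2)
sqrt(M(N(8), S(0, -8)) + w) = sqrt((65 + 1*0**2) + 180) = sqrt((65 + 1*0) + 180) = sqrt((65 + 0) + 180) = sqrt(65 + 180) = sqrt(245) = 7*sqrt(5)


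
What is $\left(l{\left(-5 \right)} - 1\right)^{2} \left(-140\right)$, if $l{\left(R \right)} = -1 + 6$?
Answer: $-2240$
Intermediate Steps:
$l{\left(R \right)} = 5$
$\left(l{\left(-5 \right)} - 1\right)^{2} \left(-140\right) = \left(5 - 1\right)^{2} \left(-140\right) = 4^{2} \left(-140\right) = 16 \left(-140\right) = -2240$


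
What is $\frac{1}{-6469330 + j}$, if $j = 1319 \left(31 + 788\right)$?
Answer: $- \frac{1}{5389069} \approx -1.8556 \cdot 10^{-7}$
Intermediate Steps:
$j = 1080261$ ($j = 1319 \cdot 819 = 1080261$)
$\frac{1}{-6469330 + j} = \frac{1}{-6469330 + 1080261} = \frac{1}{-5389069} = - \frac{1}{5389069}$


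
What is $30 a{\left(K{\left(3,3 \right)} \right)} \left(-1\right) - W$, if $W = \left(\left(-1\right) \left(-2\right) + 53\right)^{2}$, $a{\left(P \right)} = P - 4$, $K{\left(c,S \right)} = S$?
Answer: $-2995$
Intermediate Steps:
$a{\left(P \right)} = -4 + P$ ($a{\left(P \right)} = P - 4 = -4 + P$)
$W = 3025$ ($W = \left(2 + 53\right)^{2} = 55^{2} = 3025$)
$30 a{\left(K{\left(3,3 \right)} \right)} \left(-1\right) - W = 30 \left(-4 + 3\right) \left(-1\right) - 3025 = 30 \left(-1\right) \left(-1\right) - 3025 = \left(-30\right) \left(-1\right) - 3025 = 30 - 3025 = -2995$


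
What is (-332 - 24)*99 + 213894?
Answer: 178650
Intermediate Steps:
(-332 - 24)*99 + 213894 = -356*99 + 213894 = -35244 + 213894 = 178650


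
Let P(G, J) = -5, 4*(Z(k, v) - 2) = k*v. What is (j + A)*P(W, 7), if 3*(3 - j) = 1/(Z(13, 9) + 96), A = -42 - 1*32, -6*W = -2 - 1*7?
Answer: 542105/1527 ≈ 355.01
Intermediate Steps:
Z(k, v) = 2 + k*v/4 (Z(k, v) = 2 + (k*v)/4 = 2 + k*v/4)
W = 3/2 (W = -(-2 - 1*7)/6 = -(-2 - 7)/6 = -⅙*(-9) = 3/2 ≈ 1.5000)
A = -74 (A = -42 - 32 = -74)
j = 4577/1527 (j = 3 - 1/(3*((2 + (¼)*13*9) + 96)) = 3 - 1/(3*((2 + 117/4) + 96)) = 3 - 1/(3*(125/4 + 96)) = 3 - 1/(3*509/4) = 3 - ⅓*4/509 = 3 - 4/1527 = 4577/1527 ≈ 2.9974)
(j + A)*P(W, 7) = (4577/1527 - 74)*(-5) = -108421/1527*(-5) = 542105/1527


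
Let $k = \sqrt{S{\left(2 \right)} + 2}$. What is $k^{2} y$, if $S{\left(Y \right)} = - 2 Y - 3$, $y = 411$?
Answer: $-2055$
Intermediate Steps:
$S{\left(Y \right)} = -3 - 2 Y$
$k = i \sqrt{5}$ ($k = \sqrt{\left(-3 - 4\right) + 2} = \sqrt{-7 + 2} = \sqrt{-5} = i \sqrt{5} \approx 2.2361 i$)
$k^{2} y = \left(i \sqrt{5}\right)^{2} \cdot 411 = \left(-5\right) 411 = -2055$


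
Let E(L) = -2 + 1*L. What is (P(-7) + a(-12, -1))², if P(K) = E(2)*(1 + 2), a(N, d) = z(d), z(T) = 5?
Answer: 25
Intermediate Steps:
E(L) = -2 + L
a(N, d) = 5
P(K) = 0 (P(K) = (-2 + 2)*(1 + 2) = 0*3 = 0)
(P(-7) + a(-12, -1))² = (0 + 5)² = 5² = 25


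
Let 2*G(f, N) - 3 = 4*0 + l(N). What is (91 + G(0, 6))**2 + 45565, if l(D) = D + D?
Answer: 221069/4 ≈ 55267.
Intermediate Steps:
l(D) = 2*D
G(f, N) = 3/2 + N (G(f, N) = 3/2 + (4*0 + 2*N)/2 = 3/2 + (0 + 2*N)/2 = 3/2 + (2*N)/2 = 3/2 + N)
(91 + G(0, 6))**2 + 45565 = (91 + (3/2 + 6))**2 + 45565 = (91 + 15/2)**2 + 45565 = (197/2)**2 + 45565 = 38809/4 + 45565 = 221069/4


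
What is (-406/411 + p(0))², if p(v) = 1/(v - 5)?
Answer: 5958481/4223025 ≈ 1.4110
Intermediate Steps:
p(v) = 1/(-5 + v)
(-406/411 + p(0))² = (-406/411 + 1/(-5 + 0))² = (-406*1/411 + 1/(-5))² = (-406/411 - ⅕)² = (-2441/2055)² = 5958481/4223025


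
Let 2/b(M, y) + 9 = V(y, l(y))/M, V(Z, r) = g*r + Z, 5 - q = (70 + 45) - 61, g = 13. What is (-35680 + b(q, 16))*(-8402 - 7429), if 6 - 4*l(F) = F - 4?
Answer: 70606703268/125 ≈ 5.6485e+8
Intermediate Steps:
q = -49 (q = 5 - ((70 + 45) - 61) = 5 - (115 - 61) = 5 - 1*54 = 5 - 54 = -49)
l(F) = 5/2 - F/4 (l(F) = 3/2 - (F - 4)/4 = 3/2 - (-4 + F)/4 = 3/2 + (1 - F/4) = 5/2 - F/4)
V(Z, r) = Z + 13*r (V(Z, r) = 13*r + Z = Z + 13*r)
b(M, y) = 2/(-9 + (65/2 - 9*y/4)/M) (b(M, y) = 2/(-9 + (y + 13*(5/2 - y/4))/M) = 2/(-9 + (y + (65/2 - 13*y/4))/M) = 2/(-9 + (65/2 - 9*y/4)/M))
(-35680 + b(q, 16))*(-8402 - 7429) = (-35680 + 8*(-49)/(130 - 36*(-49) - 9*16))*(-8402 - 7429) = (-35680 + 8*(-49)/(130 + 1764 - 144))*(-15831) = (-35680 + 8*(-49)/1750)*(-15831) = (-35680 + 8*(-49)*(1/1750))*(-15831) = (-35680 - 28/125)*(-15831) = -4460028/125*(-15831) = 70606703268/125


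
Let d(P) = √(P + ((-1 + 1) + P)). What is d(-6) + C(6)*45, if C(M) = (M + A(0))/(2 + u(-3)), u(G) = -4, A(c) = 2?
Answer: -180 + 2*I*√3 ≈ -180.0 + 3.4641*I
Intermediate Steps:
d(P) = √2*√P (d(P) = √(P + (0 + P)) = √(P + P) = √(2*P) = √2*√P)
C(M) = -1 - M/2 (C(M) = (M + 2)/(2 - 4) = (2 + M)/(-2) = (2 + M)*(-½) = -1 - M/2)
d(-6) + C(6)*45 = √2*√(-6) + (-1 - ½*6)*45 = √2*(I*√6) + (-1 - 3)*45 = 2*I*√3 - 4*45 = 2*I*√3 - 180 = -180 + 2*I*√3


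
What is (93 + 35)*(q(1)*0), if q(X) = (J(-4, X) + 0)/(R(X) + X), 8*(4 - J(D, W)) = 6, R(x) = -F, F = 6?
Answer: 0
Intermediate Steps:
R(x) = -6 (R(x) = -1*6 = -6)
J(D, W) = 13/4 (J(D, W) = 4 - ⅛*6 = 4 - ¾ = 13/4)
q(X) = 13/(4*(-6 + X)) (q(X) = (13/4 + 0)/(-6 + X) = 13/(4*(-6 + X)))
(93 + 35)*(q(1)*0) = (93 + 35)*((13/(4*(-6 + 1)))*0) = 128*(((13/4)/(-5))*0) = 128*(((13/4)*(-⅕))*0) = 128*(-13/20*0) = 128*0 = 0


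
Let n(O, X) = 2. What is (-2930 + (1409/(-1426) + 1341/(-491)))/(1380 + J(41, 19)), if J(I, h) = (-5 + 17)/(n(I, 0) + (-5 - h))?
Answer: -22594995115/10624318884 ≈ -2.1267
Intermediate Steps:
J(I, h) = 12/(-3 - h) (J(I, h) = (-5 + 17)/(2 + (-5 - h)) = 12/(-3 - h))
(-2930 + (1409/(-1426) + 1341/(-491)))/(1380 + J(41, 19)) = (-2930 + (1409/(-1426) + 1341/(-491)))/(1380 - 12/(3 + 19)) = (-2930 + (1409*(-1/1426) + 1341*(-1/491)))/(1380 - 12/22) = (-2930 + (-1409/1426 - 1341/491))/(1380 - 12*1/22) = (-2930 - 2604085/700166)/(1380 - 6/11) = -2054090465/(700166*15174/11) = -2054090465/700166*11/15174 = -22594995115/10624318884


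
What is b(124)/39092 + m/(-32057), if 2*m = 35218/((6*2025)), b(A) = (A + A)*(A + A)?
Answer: 5988665356043/3806510691150 ≈ 1.5733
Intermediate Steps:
b(A) = 4*A**2 (b(A) = (2*A)*(2*A) = 4*A**2)
m = 17609/12150 (m = (35218/((6*2025)))/2 = (35218/12150)/2 = (35218*(1/12150))/2 = (1/2)*(17609/6075) = 17609/12150 ≈ 1.4493)
b(124)/39092 + m/(-32057) = (4*124**2)/39092 + (17609/12150)/(-32057) = (4*15376)*(1/39092) + (17609/12150)*(-1/32057) = 61504*(1/39092) - 17609/389492550 = 15376/9773 - 17609/389492550 = 5988665356043/3806510691150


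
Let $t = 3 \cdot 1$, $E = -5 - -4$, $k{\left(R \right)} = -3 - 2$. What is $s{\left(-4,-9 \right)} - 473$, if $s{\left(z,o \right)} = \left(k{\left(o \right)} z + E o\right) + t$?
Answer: $-441$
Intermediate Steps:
$k{\left(R \right)} = -5$ ($k{\left(R \right)} = -3 - 2 = -5$)
$E = -1$ ($E = -5 + 4 = -1$)
$t = 3$
$s{\left(z,o \right)} = 3 - o - 5 z$ ($s{\left(z,o \right)} = \left(- 5 z - o\right) + 3 = \left(- o - 5 z\right) + 3 = 3 - o - 5 z$)
$s{\left(-4,-9 \right)} - 473 = \left(3 - -9 - -20\right) - 473 = \left(3 + 9 + 20\right) - 473 = 32 - 473 = -441$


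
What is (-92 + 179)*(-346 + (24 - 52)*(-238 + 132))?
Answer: 228114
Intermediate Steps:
(-92 + 179)*(-346 + (24 - 52)*(-238 + 132)) = 87*(-346 - 28*(-106)) = 87*(-346 + 2968) = 87*2622 = 228114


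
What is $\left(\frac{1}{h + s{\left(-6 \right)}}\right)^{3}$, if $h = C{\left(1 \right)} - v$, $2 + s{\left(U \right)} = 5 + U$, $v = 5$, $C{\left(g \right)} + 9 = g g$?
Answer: $- \frac{1}{4096} \approx -0.00024414$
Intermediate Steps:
$C{\left(g \right)} = -9 + g^{2}$ ($C{\left(g \right)} = -9 + g g = -9 + g^{2}$)
$s{\left(U \right)} = 3 + U$ ($s{\left(U \right)} = -2 + \left(5 + U\right) = 3 + U$)
$h = -13$ ($h = \left(-9 + 1^{2}\right) - 5 = \left(-9 + 1\right) - 5 = -8 - 5 = -13$)
$\left(\frac{1}{h + s{\left(-6 \right)}}\right)^{3} = \left(\frac{1}{-13 + \left(3 - 6\right)}\right)^{3} = \left(\frac{1}{-13 - 3}\right)^{3} = \left(\frac{1}{-16}\right)^{3} = \left(- \frac{1}{16}\right)^{3} = - \frac{1}{4096}$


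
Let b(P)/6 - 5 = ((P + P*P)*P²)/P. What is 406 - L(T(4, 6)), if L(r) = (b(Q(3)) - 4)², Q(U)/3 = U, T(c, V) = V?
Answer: -23872590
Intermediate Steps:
Q(U) = 3*U
b(P) = 30 + 6*P*(P + P²) (b(P) = 30 + 6*(((P + P*P)*P²)/P) = 30 + 6*(((P + P²)*P²)/P) = 30 + 6*((P²*(P + P²))/P) = 30 + 6*(P*(P + P²)) = 30 + 6*P*(P + P²))
L(r) = 23872996 (L(r) = ((30 + 6*(3*3)² + 6*(3*3)³) - 4)² = ((30 + 6*9² + 6*9³) - 4)² = ((30 + 6*81 + 6*729) - 4)² = ((30 + 486 + 4374) - 4)² = (4890 - 4)² = 4886² = 23872996)
406 - L(T(4, 6)) = 406 - 1*23872996 = 406 - 23872996 = -23872590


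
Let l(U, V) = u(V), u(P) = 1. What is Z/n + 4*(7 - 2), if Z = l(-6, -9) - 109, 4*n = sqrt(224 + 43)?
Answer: 20 - 144*sqrt(267)/89 ≈ -6.4380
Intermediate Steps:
l(U, V) = 1
n = sqrt(267)/4 (n = sqrt(224 + 43)/4 = sqrt(267)/4 ≈ 4.0850)
Z = -108 (Z = 1 - 109 = -108)
Z/n + 4*(7 - 2) = -108*4*sqrt(267)/267 + 4*(7 - 2) = -144*sqrt(267)/89 + 4*5 = -144*sqrt(267)/89 + 20 = 20 - 144*sqrt(267)/89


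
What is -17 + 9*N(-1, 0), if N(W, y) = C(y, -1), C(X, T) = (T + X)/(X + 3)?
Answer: -20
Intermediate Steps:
C(X, T) = (T + X)/(3 + X)
N(W, y) = (-1 + y)/(3 + y)
-17 + 9*N(-1, 0) = -17 + 9*((-1 + 0)/(3 + 0)) = -17 + 9*(-1/3) = -17 + 9*((⅓)*(-1)) = -17 + 9*(-⅓) = -17 - 3 = -20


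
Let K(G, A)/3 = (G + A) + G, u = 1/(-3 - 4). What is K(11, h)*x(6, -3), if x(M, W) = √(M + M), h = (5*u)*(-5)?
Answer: 1074*√3/7 ≈ 265.75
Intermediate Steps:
u = -⅐ (u = 1/(-7) = -⅐ ≈ -0.14286)
h = 25/7 (h = (5*(-⅐))*(-5) = -5/7*(-5) = 25/7 ≈ 3.5714)
x(M, W) = √2*√M (x(M, W) = √(2*M) = √2*√M)
K(G, A) = 3*A + 6*G (K(G, A) = 3*((G + A) + G) = 3*((A + G) + G) = 3*(A + 2*G) = 3*A + 6*G)
K(11, h)*x(6, -3) = (3*(25/7) + 6*11)*(√2*√6) = (75/7 + 66)*(2*√3) = 537*(2*√3)/7 = 1074*√3/7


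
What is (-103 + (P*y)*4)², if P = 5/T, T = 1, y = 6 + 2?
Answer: 3249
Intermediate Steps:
y = 8
P = 5 (P = 5/1 = 5*1 = 5)
(-103 + (P*y)*4)² = (-103 + (5*8)*4)² = (-103 + 40*4)² = (-103 + 160)² = 57² = 3249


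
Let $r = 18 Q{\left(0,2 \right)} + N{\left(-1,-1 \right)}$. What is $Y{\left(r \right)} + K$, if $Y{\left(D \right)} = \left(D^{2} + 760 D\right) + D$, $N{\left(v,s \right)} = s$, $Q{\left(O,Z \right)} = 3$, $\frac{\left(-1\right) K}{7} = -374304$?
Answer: $2663270$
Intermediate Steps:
$K = 2620128$ ($K = \left(-7\right) \left(-374304\right) = 2620128$)
$r = 53$ ($r = 18 \cdot 3 - 1 = 54 - 1 = 53$)
$Y{\left(D \right)} = D^{2} + 761 D$
$Y{\left(r \right)} + K = 53 \left(761 + 53\right) + 2620128 = 53 \cdot 814 + 2620128 = 43142 + 2620128 = 2663270$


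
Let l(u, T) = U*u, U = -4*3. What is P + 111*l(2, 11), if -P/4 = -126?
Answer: -2160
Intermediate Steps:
U = -12
P = 504 (P = -4*(-126) = 504)
l(u, T) = -12*u
P + 111*l(2, 11) = 504 + 111*(-12*2) = 504 + 111*(-24) = 504 - 2664 = -2160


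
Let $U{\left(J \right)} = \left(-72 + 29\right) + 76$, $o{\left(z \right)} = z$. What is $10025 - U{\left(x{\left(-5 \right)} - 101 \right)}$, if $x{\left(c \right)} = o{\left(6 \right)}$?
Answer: $9992$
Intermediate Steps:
$x{\left(c \right)} = 6$
$U{\left(J \right)} = 33$ ($U{\left(J \right)} = -43 + 76 = 33$)
$10025 - U{\left(x{\left(-5 \right)} - 101 \right)} = 10025 - 33 = 9992$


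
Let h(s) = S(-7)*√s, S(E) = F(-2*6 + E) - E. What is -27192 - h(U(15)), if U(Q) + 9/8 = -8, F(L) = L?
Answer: -27192 + 3*I*√146 ≈ -27192.0 + 36.249*I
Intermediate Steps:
U(Q) = -73/8 (U(Q) = -9/8 - 8 = -73/8)
S(E) = -12 (S(E) = (-2*6 + E) - E = (-12 + E) - E = -12)
h(s) = -12*√s
-27192 - h(U(15)) = -27192 - (-12)*√(-73/8) = -27192 - (-12)*I*√146/4 = -27192 - (-3)*I*√146 = -27192 + 3*I*√146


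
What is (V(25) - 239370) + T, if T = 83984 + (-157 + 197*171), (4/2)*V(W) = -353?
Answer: -244065/2 ≈ -1.2203e+5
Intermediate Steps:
V(W) = -353/2 (V(W) = (1/2)*(-353) = -353/2)
T = 117514 (T = 83984 + (-157 + 33687) = 83984 + 33530 = 117514)
(V(25) - 239370) + T = (-353/2 - 239370) + 117514 = -479093/2 + 117514 = -244065/2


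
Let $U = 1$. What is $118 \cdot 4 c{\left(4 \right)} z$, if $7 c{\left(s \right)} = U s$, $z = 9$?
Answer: $\frac{16992}{7} \approx 2427.4$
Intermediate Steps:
$c{\left(s \right)} = \frac{s}{7}$ ($c{\left(s \right)} = \frac{1 s}{7} = \frac{s}{7}$)
$118 \cdot 4 c{\left(4 \right)} z = 118 \cdot 4 \cdot \frac{1}{7} \cdot 4 \cdot 9 = 118 \cdot 4 \cdot \frac{4}{7} \cdot 9 = 118 \cdot \frac{16}{7} \cdot 9 = 118 \cdot \frac{144}{7} = \frac{16992}{7}$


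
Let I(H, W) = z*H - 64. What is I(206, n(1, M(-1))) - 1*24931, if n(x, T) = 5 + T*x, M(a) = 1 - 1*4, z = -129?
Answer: -51569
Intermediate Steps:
M(a) = -3 (M(a) = 1 - 4 = -3)
I(H, W) = -64 - 129*H (I(H, W) = -129*H - 64 = -64 - 129*H)
I(206, n(1, M(-1))) - 1*24931 = (-64 - 129*206) - 1*24931 = (-64 - 26574) - 24931 = -26638 - 24931 = -51569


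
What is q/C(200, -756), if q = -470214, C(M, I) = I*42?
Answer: 26123/1764 ≈ 14.809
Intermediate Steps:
C(M, I) = 42*I
q/C(200, -756) = -470214/(42*(-756)) = -470214/(-31752) = -470214*(-1/31752) = 26123/1764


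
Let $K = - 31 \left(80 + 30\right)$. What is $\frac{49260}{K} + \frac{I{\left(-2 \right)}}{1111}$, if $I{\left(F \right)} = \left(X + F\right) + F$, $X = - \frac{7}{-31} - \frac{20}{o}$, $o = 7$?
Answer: $- \frac{112391}{7777} \approx -14.452$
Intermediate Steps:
$X = - \frac{571}{217}$ ($X = - \frac{7}{-31} - \frac{20}{7} = \left(-7\right) \left(- \frac{1}{31}\right) - \frac{20}{7} = \frac{7}{31} - \frac{20}{7} = - \frac{571}{217} \approx -2.6313$)
$I{\left(F \right)} = - \frac{571}{217} + 2 F$ ($I{\left(F \right)} = \left(- \frac{571}{217} + F\right) + F = - \frac{571}{217} + 2 F$)
$K = -3410$ ($K = \left(-31\right) 110 = -3410$)
$\frac{49260}{K} + \frac{I{\left(-2 \right)}}{1111} = \frac{49260}{-3410} + \frac{- \frac{571}{217} + 2 \left(-2\right)}{1111} = 49260 \left(- \frac{1}{3410}\right) + \left(- \frac{571}{217} - 4\right) \frac{1}{1111} = - \frac{4926}{341} - \frac{1439}{241087} = - \frac{112391}{7777}$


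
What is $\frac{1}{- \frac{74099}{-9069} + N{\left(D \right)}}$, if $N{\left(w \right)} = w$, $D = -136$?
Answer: $- \frac{9069}{1159285} \approx -0.0078229$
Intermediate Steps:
$\frac{1}{- \frac{74099}{-9069} + N{\left(D \right)}} = \frac{1}{- \frac{74099}{-9069} - 136} = \frac{1}{\left(-74099\right) \left(- \frac{1}{9069}\right) - 136} = \frac{1}{\frac{74099}{9069} - 136} = \frac{1}{- \frac{1159285}{9069}} = - \frac{9069}{1159285}$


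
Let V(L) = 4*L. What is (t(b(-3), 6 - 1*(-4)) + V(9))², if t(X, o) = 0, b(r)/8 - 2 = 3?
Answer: 1296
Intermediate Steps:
b(r) = 40 (b(r) = 16 + 8*3 = 16 + 24 = 40)
(t(b(-3), 6 - 1*(-4)) + V(9))² = (0 + 4*9)² = (0 + 36)² = 36² = 1296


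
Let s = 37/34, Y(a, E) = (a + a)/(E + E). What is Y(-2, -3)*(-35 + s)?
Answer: -1153/51 ≈ -22.608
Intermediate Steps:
Y(a, E) = a/E (Y(a, E) = (2*a)/((2*E)) = (2*a)*(1/(2*E)) = a/E)
s = 37/34 (s = 37*(1/34) = 37/34 ≈ 1.0882)
Y(-2, -3)*(-35 + s) = (-2/(-3))*(-35 + 37/34) = -2*(-1/3)*(-1153/34) = (2/3)*(-1153/34) = -1153/51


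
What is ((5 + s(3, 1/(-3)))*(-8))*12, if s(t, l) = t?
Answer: -768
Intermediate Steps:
((5 + s(3, 1/(-3)))*(-8))*12 = ((5 + 3)*(-8))*12 = (8*(-8))*12 = -64*12 = -768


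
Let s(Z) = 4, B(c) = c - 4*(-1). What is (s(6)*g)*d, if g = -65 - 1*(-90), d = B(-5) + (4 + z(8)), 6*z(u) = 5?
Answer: 1150/3 ≈ 383.33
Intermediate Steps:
z(u) = ⅚ (z(u) = (⅙)*5 = ⅚)
B(c) = 4 + c (B(c) = c + 4 = 4 + c)
d = 23/6 (d = (4 - 5) + (4 + ⅚) = -1 + 29/6 = 23/6 ≈ 3.8333)
g = 25 (g = -65 + 90 = 25)
(s(6)*g)*d = (4*25)*(23/6) = 100*(23/6) = 1150/3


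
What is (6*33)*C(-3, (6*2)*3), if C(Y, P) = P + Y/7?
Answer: 49302/7 ≈ 7043.1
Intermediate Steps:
C(Y, P) = P + Y/7 (C(Y, P) = P + Y*(⅐) = P + Y/7)
(6*33)*C(-3, (6*2)*3) = (6*33)*((6*2)*3 + (⅐)*(-3)) = 198*(12*3 - 3/7) = 198*(36 - 3/7) = 198*(249/7) = 49302/7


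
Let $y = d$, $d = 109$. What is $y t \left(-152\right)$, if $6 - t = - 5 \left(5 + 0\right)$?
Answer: $-513608$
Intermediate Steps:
$t = 31$ ($t = 6 - - 5 \left(5 + 0\right) = 6 - \left(-5\right) 5 = 6 - -25 = 6 + 25 = 31$)
$y = 109$
$y t \left(-152\right) = 109 \cdot 31 \left(-152\right) = 3379 \left(-152\right) = -513608$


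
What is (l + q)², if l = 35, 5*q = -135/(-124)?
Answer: 19070689/15376 ≈ 1240.3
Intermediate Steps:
q = 27/124 (q = (-135/(-124))/5 = (-135*(-1/124))/5 = (⅕)*(135/124) = 27/124 ≈ 0.21774)
(l + q)² = (35 + 27/124)² = (4367/124)² = 19070689/15376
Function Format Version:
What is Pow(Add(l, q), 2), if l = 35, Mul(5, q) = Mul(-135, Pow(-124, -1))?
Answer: Rational(19070689, 15376) ≈ 1240.3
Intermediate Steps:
q = Rational(27, 124) (q = Mul(Rational(1, 5), Mul(-135, Pow(-124, -1))) = Mul(Rational(1, 5), Mul(-135, Rational(-1, 124))) = Mul(Rational(1, 5), Rational(135, 124)) = Rational(27, 124) ≈ 0.21774)
Pow(Add(l, q), 2) = Pow(Add(35, Rational(27, 124)), 2) = Pow(Rational(4367, 124), 2) = Rational(19070689, 15376)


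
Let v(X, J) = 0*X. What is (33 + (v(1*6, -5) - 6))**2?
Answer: 729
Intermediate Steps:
v(X, J) = 0
(33 + (v(1*6, -5) - 6))**2 = (33 + (0 - 6))**2 = (33 - 6)**2 = 27**2 = 729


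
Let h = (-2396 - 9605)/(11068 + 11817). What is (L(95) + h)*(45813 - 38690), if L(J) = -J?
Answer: -15571419348/22885 ≈ -6.8042e+5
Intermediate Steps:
h = -12001/22885 ≈ -0.52440
(L(95) + h)*(45813 - 38690) = (-1*95 - 12001/22885)*(45813 - 38690) = (-95 - 12001/22885)*7123 = -2186076/22885*7123 = -15571419348/22885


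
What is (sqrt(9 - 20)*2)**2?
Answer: -44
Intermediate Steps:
(sqrt(9 - 20)*2)**2 = (sqrt(-11)*2)**2 = ((I*sqrt(11))*2)**2 = (2*I*sqrt(11))**2 = -44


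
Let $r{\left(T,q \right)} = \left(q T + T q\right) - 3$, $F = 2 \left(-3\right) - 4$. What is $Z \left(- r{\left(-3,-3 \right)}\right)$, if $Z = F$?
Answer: $150$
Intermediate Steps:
$F = -10$ ($F = -6 - 4 = -10$)
$r{\left(T,q \right)} = -3 + 2 T q$ ($r{\left(T,q \right)} = \left(T q + T q\right) - 3 = 2 T q - 3 = -3 + 2 T q$)
$Z = -10$
$Z \left(- r{\left(-3,-3 \right)}\right) = - 10 \left(- (-3 + 2 \left(-3\right) \left(-3\right))\right) = - 10 \left(- (-3 + 18)\right) = - 10 \left(\left(-1\right) 15\right) = \left(-10\right) \left(-15\right) = 150$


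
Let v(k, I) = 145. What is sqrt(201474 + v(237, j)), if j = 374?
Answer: sqrt(201619) ≈ 449.02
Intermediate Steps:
sqrt(201474 + v(237, j)) = sqrt(201474 + 145) = sqrt(201619)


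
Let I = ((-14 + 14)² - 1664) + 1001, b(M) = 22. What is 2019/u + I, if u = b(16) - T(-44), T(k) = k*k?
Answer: -423667/638 ≈ -664.05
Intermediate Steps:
T(k) = k²
u = -1914 (u = 22 - 1*(-44)² = 22 - 1*1936 = 22 - 1936 = -1914)
I = -663 (I = (0² - 1664) + 1001 = (0 - 1664) + 1001 = -1664 + 1001 = -663)
2019/u + I = 2019/(-1914) - 663 = 2019*(-1/1914) - 663 = -673/638 - 663 = -423667/638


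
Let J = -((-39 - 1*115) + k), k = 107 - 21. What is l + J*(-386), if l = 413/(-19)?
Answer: -499125/19 ≈ -26270.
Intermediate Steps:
l = -413/19 (l = 413*(-1/19) = -413/19 ≈ -21.737)
k = 86
J = 68 (J = -((-39 - 1*115) + 86) = -((-39 - 115) + 86) = -(-154 + 86) = -1*(-68) = 68)
l + J*(-386) = -413/19 + 68*(-386) = -413/19 - 26248 = -499125/19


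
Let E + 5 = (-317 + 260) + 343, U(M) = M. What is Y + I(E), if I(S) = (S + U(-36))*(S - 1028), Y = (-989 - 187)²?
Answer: 1199961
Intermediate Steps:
Y = 1382976 (Y = (-1176)² = 1382976)
E = 281 (E = -5 + ((-317 + 260) + 343) = -5 + (-57 + 343) = -5 + 286 = 281)
I(S) = (-1028 + S)*(-36 + S) (I(S) = (S - 36)*(S - 1028) = (-36 + S)*(-1028 + S) = (-1028 + S)*(-36 + S))
Y + I(E) = 1382976 + (37008 + 281² - 1064*281) = 1382976 + (37008 + 78961 - 298984) = 1382976 - 183015 = 1199961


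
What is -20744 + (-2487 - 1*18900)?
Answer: -42131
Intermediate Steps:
-20744 + (-2487 - 1*18900) = -20744 + (-2487 - 18900) = -20744 - 21387 = -42131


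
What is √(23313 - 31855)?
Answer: I*√8542 ≈ 92.423*I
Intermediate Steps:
√(23313 - 31855) = √(-8542) = I*√8542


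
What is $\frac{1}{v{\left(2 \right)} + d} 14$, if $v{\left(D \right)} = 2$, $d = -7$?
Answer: $- \frac{14}{5} \approx -2.8$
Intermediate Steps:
$\frac{1}{v{\left(2 \right)} + d} 14 = \frac{1}{2 - 7} \cdot 14 = \frac{1}{-5} \cdot 14 = \left(- \frac{1}{5}\right) 14 = - \frac{14}{5}$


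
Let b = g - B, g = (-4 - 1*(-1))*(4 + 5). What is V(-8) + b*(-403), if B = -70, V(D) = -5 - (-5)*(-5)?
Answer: -17359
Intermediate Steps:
V(D) = -30 (V(D) = -5 - 1*25 = -5 - 25 = -30)
g = -27 (g = (-4 + 1)*9 = -3*9 = -27)
b = 43 (b = -27 - 1*(-70) = -27 + 70 = 43)
V(-8) + b*(-403) = -30 + 43*(-403) = -30 - 17329 = -17359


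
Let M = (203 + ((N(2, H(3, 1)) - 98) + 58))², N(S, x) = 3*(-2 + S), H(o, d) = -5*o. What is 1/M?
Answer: 1/26569 ≈ 3.7638e-5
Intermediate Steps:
N(S, x) = -6 + 3*S
M = 26569 (M = (203 + (((-6 + 3*2) - 98) + 58))² = (203 + (((-6 + 6) - 98) + 58))² = (203 + ((0 - 98) + 58))² = (203 + (-98 + 58))² = (203 - 40)² = 163² = 26569)
1/M = 1/26569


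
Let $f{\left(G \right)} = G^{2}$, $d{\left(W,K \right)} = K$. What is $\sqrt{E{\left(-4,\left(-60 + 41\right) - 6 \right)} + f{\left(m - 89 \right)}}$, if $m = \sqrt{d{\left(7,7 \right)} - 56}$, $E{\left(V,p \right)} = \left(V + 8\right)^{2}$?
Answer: $\sqrt{7888 - 1246 i} \approx 89.089 - 6.993 i$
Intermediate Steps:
$E{\left(V,p \right)} = \left(8 + V\right)^{2}$
$m = 7 i$ ($m = \sqrt{7 - 56} = \sqrt{-49} = 7 i \approx 7.0 i$)
$\sqrt{E{\left(-4,\left(-60 + 41\right) - 6 \right)} + f{\left(m - 89 \right)}} = \sqrt{\left(8 - 4\right)^{2} + \left(7 i - 89\right)^{2}} = \sqrt{4^{2} + \left(7 i - 89\right)^{2}} = \sqrt{16 + \left(-89 + 7 i\right)^{2}}$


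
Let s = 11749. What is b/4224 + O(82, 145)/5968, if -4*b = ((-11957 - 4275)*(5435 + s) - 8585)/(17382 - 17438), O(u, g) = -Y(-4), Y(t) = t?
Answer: -104044112285/352923648 ≈ -294.81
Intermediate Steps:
O(u, g) = 4 (O(u, g) = -1*(-4) = 4)
b = -278939273/224 (b = -((-11957 - 4275)*(5435 + 11749) - 8585)/(4*(17382 - 17438)) = -(-16232*17184 - 8585)/(4*(-56)) = -(-278930688 - 8585)*(-1)/(4*56) = -(-278939273)*(-1)/(4*56) = -¼*278939273/56 = -278939273/224 ≈ -1.2453e+6)
b/4224 + O(82, 145)/5968 = -278939273/224/4224 + 4/5968 = -278939273/224*1/4224 + 4*(1/5968) = -278939273/946176 + 1/1492 = -104044112285/352923648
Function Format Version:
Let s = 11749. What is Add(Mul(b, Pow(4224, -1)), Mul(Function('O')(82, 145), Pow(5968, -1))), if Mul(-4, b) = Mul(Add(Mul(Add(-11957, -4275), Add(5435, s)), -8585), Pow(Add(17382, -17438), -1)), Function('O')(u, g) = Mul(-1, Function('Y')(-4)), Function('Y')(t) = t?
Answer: Rational(-104044112285, 352923648) ≈ -294.81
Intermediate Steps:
Function('O')(u, g) = 4 (Function('O')(u, g) = Mul(-1, -4) = 4)
b = Rational(-278939273, 224) (b = Mul(Rational(-1, 4), Mul(Add(Mul(Add(-11957, -4275), Add(5435, 11749)), -8585), Pow(Add(17382, -17438), -1))) = Mul(Rational(-1, 4), Mul(Add(Mul(-16232, 17184), -8585), Pow(-56, -1))) = Mul(Rational(-1, 4), Mul(Add(-278930688, -8585), Rational(-1, 56))) = Mul(Rational(-1, 4), Mul(-278939273, Rational(-1, 56))) = Mul(Rational(-1, 4), Rational(278939273, 56)) = Rational(-278939273, 224) ≈ -1.2453e+6)
Add(Mul(b, Pow(4224, -1)), Mul(Function('O')(82, 145), Pow(5968, -1))) = Add(Mul(Rational(-278939273, 224), Pow(4224, -1)), Mul(4, Pow(5968, -1))) = Add(Mul(Rational(-278939273, 224), Rational(1, 4224)), Mul(4, Rational(1, 5968))) = Add(Rational(-278939273, 946176), Rational(1, 1492)) = Rational(-104044112285, 352923648)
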